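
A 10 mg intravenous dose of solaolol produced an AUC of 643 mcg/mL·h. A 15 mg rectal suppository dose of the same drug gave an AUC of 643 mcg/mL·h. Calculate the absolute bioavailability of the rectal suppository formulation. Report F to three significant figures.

F = (AUC_ev / D_ev) / (AUC_iv / D_iv)
  = (643/15) / (643/10)
  = 42.8667 / 64.3 = 0.6667

F = 0.667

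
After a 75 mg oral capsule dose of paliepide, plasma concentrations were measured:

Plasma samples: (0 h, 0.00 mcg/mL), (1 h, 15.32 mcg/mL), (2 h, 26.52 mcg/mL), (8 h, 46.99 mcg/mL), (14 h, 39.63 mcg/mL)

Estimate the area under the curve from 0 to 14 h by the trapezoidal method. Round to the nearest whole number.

Trapezoidal AUC_0→14:
  [0→1]: (0.00+15.32)/2 × 1 = 7.66
  [1→2]: (15.32+26.52)/2 × 1 = 20.92
  [2→8]: (26.52+46.99)/2 × 6 = 220.53
  [8→14]: (46.99+39.63)/2 × 6 = 259.86
  Sum = 508.97 mcg/mL·h

AUC = 509 mcg/mL·h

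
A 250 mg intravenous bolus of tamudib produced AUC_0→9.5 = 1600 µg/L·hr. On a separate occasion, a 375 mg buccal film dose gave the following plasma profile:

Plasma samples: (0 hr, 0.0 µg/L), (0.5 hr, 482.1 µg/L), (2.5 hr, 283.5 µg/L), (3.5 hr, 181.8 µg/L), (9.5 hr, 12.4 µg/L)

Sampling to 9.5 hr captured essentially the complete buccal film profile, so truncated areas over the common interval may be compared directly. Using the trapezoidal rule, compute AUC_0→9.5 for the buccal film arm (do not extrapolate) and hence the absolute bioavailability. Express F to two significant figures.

F = 0.71

Trapezoidal AUC_0→9.5 (buccal film):
  [0→0.5]: (0.0+482.1)/2 × 0.5 = 120.525
  [0.5→2.5]: (482.1+283.5)/2 × 2 = 765.6
  [2.5→3.5]: (283.5+181.8)/2 × 1 = 232.65
  [3.5→9.5]: (181.8+12.4)/2 × 6 = 582.6
  Sum = 1701.375 µg/L·hr
F = (AUC_ev/D_ev)/(AUC_iv/D_iv) = (1701.375/375)/(1600/250) = 4.537/6.4 = 0.7089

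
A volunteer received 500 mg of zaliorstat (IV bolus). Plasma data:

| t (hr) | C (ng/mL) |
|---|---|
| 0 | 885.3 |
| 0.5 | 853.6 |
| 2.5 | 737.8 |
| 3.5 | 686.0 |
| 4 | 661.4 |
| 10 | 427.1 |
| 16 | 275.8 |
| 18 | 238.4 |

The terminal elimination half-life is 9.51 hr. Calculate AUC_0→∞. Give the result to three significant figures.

Trapezoidal AUC_0→18:
  [0→0.5]: (885.3+853.6)/2 × 0.5 = 434.725
  [0.5→2.5]: (853.6+737.8)/2 × 2 = 1591.4
  [2.5→3.5]: (737.8+686.0)/2 × 1 = 711.9
  [3.5→4]: (686.0+661.4)/2 × 0.5 = 336.85
  [4→10]: (661.4+427.1)/2 × 6 = 3265.5
  [10→16]: (427.1+275.8)/2 × 6 = 2108.7
  [16→18]: (275.8+238.4)/2 × 2 = 514.2
  Sum = 8963.275 ng/mL·hr
k_e = ln2 / t½ = 0.693147 / 9.51 = 0.0729 hr^-1
Extrapolated tail: C_last / k_e = 238.4 / 0.0729 = 3270.233
AUC_0→∞ = 8963.275 + 3270.233 = 12233.508 ng/mL·hr

AUC = 12200 ng/mL·hr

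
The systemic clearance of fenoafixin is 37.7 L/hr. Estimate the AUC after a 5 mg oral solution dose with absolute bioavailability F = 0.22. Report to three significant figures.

AUC = 0.0292 mg/L·hr

AUC_0→∞ = F × Dose / CL
        = 0.22 × 5 / 37.7 = 0.0291777 mg/L·hr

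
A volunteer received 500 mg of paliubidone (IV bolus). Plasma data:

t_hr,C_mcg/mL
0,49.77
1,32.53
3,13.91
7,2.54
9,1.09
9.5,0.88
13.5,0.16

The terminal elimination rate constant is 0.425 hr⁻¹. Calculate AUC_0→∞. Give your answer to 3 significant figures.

AUC = 127 mcg/mL·hr

Trapezoidal AUC_0→13.5:
  [0→1]: (49.77+32.53)/2 × 1 = 41.15
  [1→3]: (32.53+13.91)/2 × 2 = 46.44
  [3→7]: (13.91+2.54)/2 × 4 = 32.9
  [7→9]: (2.54+1.09)/2 × 2 = 3.63
  [9→9.5]: (1.09+0.88)/2 × 0.5 = 0.4925
  [9.5→13.5]: (0.88+0.16)/2 × 4 = 2.08
  Sum = 126.6925 mcg/mL·hr
Extrapolated tail: C_last / k_e = 0.16 / 0.425 = 0.376
AUC_0→∞ = 126.6925 + 0.376 = 127.0685 mcg/mL·hr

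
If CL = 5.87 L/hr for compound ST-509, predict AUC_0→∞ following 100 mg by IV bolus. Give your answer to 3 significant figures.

AUC_0→∞ = Dose_iv / CL
        = 100 / 5.87 = 17.0358 mg/L·hr

AUC = 17.0 mg/L·hr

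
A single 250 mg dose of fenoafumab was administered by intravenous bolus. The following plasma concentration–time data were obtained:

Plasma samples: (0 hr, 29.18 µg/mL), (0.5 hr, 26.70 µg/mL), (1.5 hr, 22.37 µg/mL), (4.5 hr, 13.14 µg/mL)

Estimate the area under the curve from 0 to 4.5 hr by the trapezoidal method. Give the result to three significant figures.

Trapezoidal AUC_0→4.5:
  [0→0.5]: (29.18+26.70)/2 × 0.5 = 13.97
  [0.5→1.5]: (26.70+22.37)/2 × 1 = 24.535
  [1.5→4.5]: (22.37+13.14)/2 × 3 = 53.265
  Sum = 91.77 µg/mL·hr

AUC = 91.8 µg/mL·hr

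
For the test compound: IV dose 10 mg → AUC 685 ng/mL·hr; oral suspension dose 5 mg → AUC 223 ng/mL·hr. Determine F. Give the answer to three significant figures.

F = (AUC_ev / D_ev) / (AUC_iv / D_iv)
  = (223/5) / (685/10)
  = 44.6 / 68.5 = 0.6511

F = 0.651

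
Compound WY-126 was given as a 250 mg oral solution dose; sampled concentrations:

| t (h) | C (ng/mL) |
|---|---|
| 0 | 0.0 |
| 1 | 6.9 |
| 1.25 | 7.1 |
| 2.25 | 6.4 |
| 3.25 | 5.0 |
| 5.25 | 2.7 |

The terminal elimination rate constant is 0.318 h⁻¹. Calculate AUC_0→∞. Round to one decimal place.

AUC = 33.8 ng/mL·h

Trapezoidal AUC_0→5.25:
  [0→1]: (0.0+6.9)/2 × 1 = 3.45
  [1→1.25]: (6.9+7.1)/2 × 0.25 = 1.75
  [1.25→2.25]: (7.1+6.4)/2 × 1 = 6.75
  [2.25→3.25]: (6.4+5.0)/2 × 1 = 5.7
  [3.25→5.25]: (5.0+2.7)/2 × 2 = 7.7
  Sum = 25.35 ng/mL·h
Extrapolated tail: C_last / k_e = 2.7 / 0.318 = 8.491
AUC_0→∞ = 25.35 + 8.491 = 33.841 ng/mL·h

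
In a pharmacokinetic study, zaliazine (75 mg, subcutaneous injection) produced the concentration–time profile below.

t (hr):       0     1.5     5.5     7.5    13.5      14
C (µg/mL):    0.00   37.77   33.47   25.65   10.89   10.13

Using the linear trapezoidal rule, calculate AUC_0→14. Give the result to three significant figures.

AUC = 345 µg/mL·hr

Trapezoidal AUC_0→14:
  [0→1.5]: (0.00+37.77)/2 × 1.5 = 28.3275
  [1.5→5.5]: (37.77+33.47)/2 × 4 = 142.48
  [5.5→7.5]: (33.47+25.65)/2 × 2 = 59.12
  [7.5→13.5]: (25.65+10.89)/2 × 6 = 109.62
  [13.5→14]: (10.89+10.13)/2 × 0.5 = 5.255
  Sum = 344.8025 µg/mL·hr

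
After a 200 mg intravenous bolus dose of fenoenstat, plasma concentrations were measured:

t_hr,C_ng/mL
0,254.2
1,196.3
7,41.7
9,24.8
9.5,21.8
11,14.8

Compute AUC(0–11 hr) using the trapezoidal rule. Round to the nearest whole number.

AUC = 1045 ng/mL·hr

Trapezoidal AUC_0→11:
  [0→1]: (254.2+196.3)/2 × 1 = 225.25
  [1→7]: (196.3+41.7)/2 × 6 = 714.0
  [7→9]: (41.7+24.8)/2 × 2 = 66.5
  [9→9.5]: (24.8+21.8)/2 × 0.5 = 11.65
  [9.5→11]: (21.8+14.8)/2 × 1.5 = 27.45
  Sum = 1044.85 ng/mL·hr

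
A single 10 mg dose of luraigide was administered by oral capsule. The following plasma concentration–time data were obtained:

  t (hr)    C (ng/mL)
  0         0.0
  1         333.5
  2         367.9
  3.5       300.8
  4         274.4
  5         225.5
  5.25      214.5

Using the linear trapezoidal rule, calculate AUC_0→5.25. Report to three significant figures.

Trapezoidal AUC_0→5.25:
  [0→1]: (0.0+333.5)/2 × 1 = 166.75
  [1→2]: (333.5+367.9)/2 × 1 = 350.7
  [2→3.5]: (367.9+300.8)/2 × 1.5 = 501.525
  [3.5→4]: (300.8+274.4)/2 × 0.5 = 143.8
  [4→5]: (274.4+225.5)/2 × 1 = 249.95
  [5→5.25]: (225.5+214.5)/2 × 0.25 = 55.0
  Sum = 1467.725 ng/mL·hr

AUC = 1470 ng/mL·hr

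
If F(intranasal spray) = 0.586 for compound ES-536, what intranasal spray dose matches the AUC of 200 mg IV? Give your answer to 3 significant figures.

D_intranasal = 341 mg

For equal systemic exposure: F × D_ev = D_iv
D_ev = D_iv / F = 200 / 0.586 = 341.297 mg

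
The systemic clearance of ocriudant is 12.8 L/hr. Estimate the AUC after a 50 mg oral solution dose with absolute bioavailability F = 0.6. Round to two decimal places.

AUC = 2.34 mg/L·hr

AUC_0→∞ = F × Dose / CL
        = 0.6 × 50 / 12.8 = 2.34375 mg/L·hr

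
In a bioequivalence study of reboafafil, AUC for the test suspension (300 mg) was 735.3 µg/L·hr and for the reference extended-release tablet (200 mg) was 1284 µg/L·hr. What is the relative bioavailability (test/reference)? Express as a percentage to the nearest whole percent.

F_rel = (AUC_test/D_test) / (AUC_ref/D_ref)
      = (735.3/300) / (1284/200)
      = 2.451 / 6.42 = 0.3818 = 38.18%

F_rel = 38%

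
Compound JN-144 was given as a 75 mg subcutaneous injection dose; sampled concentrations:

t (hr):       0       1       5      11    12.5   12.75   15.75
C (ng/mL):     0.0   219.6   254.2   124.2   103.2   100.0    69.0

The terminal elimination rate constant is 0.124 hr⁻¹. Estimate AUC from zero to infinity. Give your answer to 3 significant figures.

AUC = 3200 ng/mL·hr

Trapezoidal AUC_0→15.75:
  [0→1]: (0.0+219.6)/2 × 1 = 109.8
  [1→5]: (219.6+254.2)/2 × 4 = 947.6
  [5→11]: (254.2+124.2)/2 × 6 = 1135.2
  [11→12.5]: (124.2+103.2)/2 × 1.5 = 170.55
  [12.5→12.75]: (103.2+100.0)/2 × 0.25 = 25.4
  [12.75→15.75]: (100.0+69.0)/2 × 3 = 253.5
  Sum = 2642.05 ng/mL·hr
Extrapolated tail: C_last / k_e = 69.0 / 0.124 = 556.452
AUC_0→∞ = 2642.05 + 556.452 = 3198.502 ng/mL·hr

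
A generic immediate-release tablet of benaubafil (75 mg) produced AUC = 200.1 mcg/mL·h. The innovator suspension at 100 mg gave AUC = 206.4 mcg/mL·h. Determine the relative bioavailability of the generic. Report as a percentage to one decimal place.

F_rel = (AUC_test/D_test) / (AUC_ref/D_ref)
      = (200.1/75) / (206.4/100)
      = 2.668 / 2.064 = 1.2926 = 129.26%

F_rel = 129.3%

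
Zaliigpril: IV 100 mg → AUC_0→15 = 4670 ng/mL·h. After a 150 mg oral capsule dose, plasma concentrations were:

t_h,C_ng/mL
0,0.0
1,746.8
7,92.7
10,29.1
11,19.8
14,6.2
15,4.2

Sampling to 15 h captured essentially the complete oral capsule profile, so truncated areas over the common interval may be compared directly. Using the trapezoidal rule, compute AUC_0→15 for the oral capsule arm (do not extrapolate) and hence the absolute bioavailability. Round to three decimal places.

F = 0.449

Trapezoidal AUC_0→15 (oral capsule):
  [0→1]: (0.0+746.8)/2 × 1 = 373.4
  [1→7]: (746.8+92.7)/2 × 6 = 2518.5
  [7→10]: (92.7+29.1)/2 × 3 = 182.7
  [10→11]: (29.1+19.8)/2 × 1 = 24.45
  [11→14]: (19.8+6.2)/2 × 3 = 39.0
  [14→15]: (6.2+4.2)/2 × 1 = 5.2
  Sum = 3143.25 ng/mL·h
F = (AUC_ev/D_ev)/(AUC_iv/D_iv) = (3143.25/150)/(4670/100) = 20.955/46.7 = 0.4487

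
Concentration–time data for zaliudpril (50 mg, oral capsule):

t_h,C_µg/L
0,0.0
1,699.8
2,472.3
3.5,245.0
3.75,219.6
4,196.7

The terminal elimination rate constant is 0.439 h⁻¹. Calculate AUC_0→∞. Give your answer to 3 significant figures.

AUC = 2030 µg/L·h

Trapezoidal AUC_0→4:
  [0→1]: (0.0+699.8)/2 × 1 = 349.9
  [1→2]: (699.8+472.3)/2 × 1 = 586.05
  [2→3.5]: (472.3+245.0)/2 × 1.5 = 537.975
  [3.5→3.75]: (245.0+219.6)/2 × 0.25 = 58.075
  [3.75→4]: (219.6+196.7)/2 × 0.25 = 52.0375
  Sum = 1584.0375 µg/L·h
Extrapolated tail: C_last / k_e = 196.7 / 0.439 = 448.064
AUC_0→∞ = 1584.0375 + 448.064 = 2032.1015 µg/L·h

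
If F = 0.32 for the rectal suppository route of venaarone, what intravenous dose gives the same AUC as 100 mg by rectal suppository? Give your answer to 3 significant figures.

Systemic exposure from an extravascular dose = F × D_ev, so the equivalent IV dose is F × D_ev.
D_iv = F × D_ev = 0.32 × 100 = 32 mg

D_iv = 32.0 mg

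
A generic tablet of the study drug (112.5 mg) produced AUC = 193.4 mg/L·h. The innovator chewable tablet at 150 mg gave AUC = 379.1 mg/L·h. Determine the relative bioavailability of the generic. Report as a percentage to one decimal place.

F_rel = 68.0%

F_rel = (AUC_test/D_test) / (AUC_ref/D_ref)
      = (193.4/112.5) / (379.1/150)
      = 1.71911 / 2.52733 = 0.6802 = 68.02%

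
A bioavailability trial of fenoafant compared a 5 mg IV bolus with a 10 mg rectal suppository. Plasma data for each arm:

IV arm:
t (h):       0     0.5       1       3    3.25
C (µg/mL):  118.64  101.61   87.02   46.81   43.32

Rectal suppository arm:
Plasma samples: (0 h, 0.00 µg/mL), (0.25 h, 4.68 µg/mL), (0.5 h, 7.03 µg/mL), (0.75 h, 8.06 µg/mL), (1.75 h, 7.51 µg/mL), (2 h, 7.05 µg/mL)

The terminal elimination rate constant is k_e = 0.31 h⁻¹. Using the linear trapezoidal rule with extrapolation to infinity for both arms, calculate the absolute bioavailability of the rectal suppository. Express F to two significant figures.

F = 0.047

Trapezoidal AUC_0→3.25 (IV):
  [0→0.5]: (118.64+101.61)/2 × 0.5 = 55.0625
  [0.5→1]: (101.61+87.02)/2 × 0.5 = 47.1575
  [1→3]: (87.02+46.81)/2 × 2 = 133.83
  [3→3.25]: (46.81+43.32)/2 × 0.25 = 11.26625
  Sum = 247.31625 µg/mL·h
IV tail: 43.32/0.31 = 139.742; AUC_iv,0→∞ = 247.31625 + 139.742 = 387.05825 µg/mL·h
Trapezoidal AUC_0→2 (rectal suppository):
  [0→0.25]: (0.00+4.68)/2 × 0.25 = 0.585
  [0.25→0.5]: (4.68+7.03)/2 × 0.25 = 1.46375
  [0.5→0.75]: (7.03+8.06)/2 × 0.25 = 1.88625
  [0.75→1.75]: (8.06+7.51)/2 × 1 = 7.785
  [1.75→2]: (7.51+7.05)/2 × 0.25 = 1.82
  Sum = 13.54 µg/mL·h
rectal suppository tail: 7.05/0.31 = 22.742; AUC_ev,0→∞ = 13.54 + 22.742 = 36.282 µg/mL·h
F = (AUC_ev/D_ev)/(AUC_iv/D_iv) = (36.282/10)/(387.05825/5) = 3.6282/77.41165 = 0.0469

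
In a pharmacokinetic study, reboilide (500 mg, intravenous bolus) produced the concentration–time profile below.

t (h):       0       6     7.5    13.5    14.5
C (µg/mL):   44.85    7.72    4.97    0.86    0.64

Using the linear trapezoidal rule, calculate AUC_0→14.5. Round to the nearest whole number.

Trapezoidal AUC_0→14.5:
  [0→6]: (44.85+7.72)/2 × 6 = 157.71
  [6→7.5]: (7.72+4.97)/2 × 1.5 = 9.5175
  [7.5→13.5]: (4.97+0.86)/2 × 6 = 17.49
  [13.5→14.5]: (0.86+0.64)/2 × 1 = 0.75
  Sum = 185.4675 µg/mL·h

AUC = 185 µg/mL·h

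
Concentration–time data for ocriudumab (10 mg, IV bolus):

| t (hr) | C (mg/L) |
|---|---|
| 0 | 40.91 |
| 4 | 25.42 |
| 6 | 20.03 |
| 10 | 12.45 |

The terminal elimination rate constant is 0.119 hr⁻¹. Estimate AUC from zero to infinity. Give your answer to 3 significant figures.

Trapezoidal AUC_0→10:
  [0→4]: (40.91+25.42)/2 × 4 = 132.66
  [4→6]: (25.42+20.03)/2 × 2 = 45.45
  [6→10]: (20.03+12.45)/2 × 4 = 64.96
  Sum = 243.07 mg/L·hr
Extrapolated tail: C_last / k_e = 12.45 / 0.119 = 104.622
AUC_0→∞ = 243.07 + 104.622 = 347.692 mg/L·hr

AUC = 348 mg/L·hr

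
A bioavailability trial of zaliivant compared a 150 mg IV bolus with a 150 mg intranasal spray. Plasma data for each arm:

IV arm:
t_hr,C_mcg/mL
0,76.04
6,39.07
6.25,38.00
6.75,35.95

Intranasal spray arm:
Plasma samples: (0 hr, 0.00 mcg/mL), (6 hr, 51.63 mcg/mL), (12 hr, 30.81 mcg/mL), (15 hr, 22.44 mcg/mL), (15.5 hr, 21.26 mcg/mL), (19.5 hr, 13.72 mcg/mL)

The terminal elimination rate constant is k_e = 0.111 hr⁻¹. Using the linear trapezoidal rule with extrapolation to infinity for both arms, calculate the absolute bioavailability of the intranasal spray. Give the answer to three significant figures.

Trapezoidal AUC_0→6.75 (IV):
  [0→6]: (76.04+39.07)/2 × 6 = 345.33
  [6→6.25]: (39.07+38.00)/2 × 0.25 = 9.63375
  [6.25→6.75]: (38.00+35.95)/2 × 0.5 = 18.4875
  Sum = 373.45125 mcg/mL·hr
IV tail: 35.95/0.111 = 323.874; AUC_iv,0→∞ = 373.45125 + 323.874 = 697.32525 mcg/mL·hr
Trapezoidal AUC_0→19.5 (intranasal spray):
  [0→6]: (0.00+51.63)/2 × 6 = 154.89
  [6→12]: (51.63+30.81)/2 × 6 = 247.32
  [12→15]: (30.81+22.44)/2 × 3 = 79.875
  [15→15.5]: (22.44+21.26)/2 × 0.5 = 10.925
  [15.5→19.5]: (21.26+13.72)/2 × 4 = 69.96
  Sum = 562.97 mcg/mL·hr
intranasal spray tail: 13.72/0.111 = 123.604; AUC_ev,0→∞ = 562.97 + 123.604 = 686.574 mcg/mL·hr
F = (AUC_ev/D_ev)/(AUC_iv/D_iv) = (686.574/150)/(697.32525/150) = 4.57716/4.648835 = 0.9846

F = 0.985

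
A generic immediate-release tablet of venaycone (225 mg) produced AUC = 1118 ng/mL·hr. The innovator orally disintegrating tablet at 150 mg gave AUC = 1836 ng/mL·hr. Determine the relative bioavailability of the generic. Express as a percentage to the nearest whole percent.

F_rel = 41%

F_rel = (AUC_test/D_test) / (AUC_ref/D_ref)
      = (1118/225) / (1836/150)
      = 4.96889 / 12.24 = 0.4060 = 40.60%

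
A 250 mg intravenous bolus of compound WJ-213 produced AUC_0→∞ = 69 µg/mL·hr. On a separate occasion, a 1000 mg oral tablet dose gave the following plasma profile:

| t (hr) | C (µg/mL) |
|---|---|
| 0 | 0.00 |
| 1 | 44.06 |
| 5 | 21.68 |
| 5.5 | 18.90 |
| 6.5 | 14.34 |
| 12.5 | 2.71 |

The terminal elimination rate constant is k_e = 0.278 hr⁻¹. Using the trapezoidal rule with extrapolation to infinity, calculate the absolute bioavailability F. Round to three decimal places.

F = 0.874

Trapezoidal AUC_0→12.5 (oral tablet):
  [0→1]: (0.00+44.06)/2 × 1 = 22.03
  [1→5]: (44.06+21.68)/2 × 4 = 131.48
  [5→5.5]: (21.68+18.90)/2 × 0.5 = 10.145
  [5.5→6.5]: (18.90+14.34)/2 × 1 = 16.62
  [6.5→12.5]: (14.34+2.71)/2 × 6 = 51.15
  Sum = 231.425 µg/mL·hr
Tail: C_last/k_e = 2.71/0.278 = 9.748
AUC_0→∞ (oral tablet) = 231.425 + 9.748 = 241.173 µg/mL·hr
F = (AUC_ev/D_ev)/(AUC_iv/D_iv) = (241.173/1000)/(69/250) = 0.241173/0.276 = 0.8738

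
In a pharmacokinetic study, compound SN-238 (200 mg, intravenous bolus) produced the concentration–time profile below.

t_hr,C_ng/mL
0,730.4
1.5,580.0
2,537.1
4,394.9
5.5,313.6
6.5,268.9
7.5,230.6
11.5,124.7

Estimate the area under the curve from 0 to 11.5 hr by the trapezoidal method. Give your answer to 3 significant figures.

Trapezoidal AUC_0→11.5:
  [0→1.5]: (730.4+580.0)/2 × 1.5 = 982.8
  [1.5→2]: (580.0+537.1)/2 × 0.5 = 279.275
  [2→4]: (537.1+394.9)/2 × 2 = 932.0
  [4→5.5]: (394.9+313.6)/2 × 1.5 = 531.375
  [5.5→6.5]: (313.6+268.9)/2 × 1 = 291.25
  [6.5→7.5]: (268.9+230.6)/2 × 1 = 249.75
  [7.5→11.5]: (230.6+124.7)/2 × 4 = 710.6
  Sum = 3977.05 ng/mL·hr

AUC = 3980 ng/mL·hr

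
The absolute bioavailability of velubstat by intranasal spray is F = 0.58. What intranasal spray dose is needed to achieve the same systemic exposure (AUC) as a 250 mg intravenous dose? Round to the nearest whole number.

For equal systemic exposure: F × D_ev = D_iv
D_ev = D_iv / F = 250 / 0.58 = 431.034 mg

D_intranasal = 431 mg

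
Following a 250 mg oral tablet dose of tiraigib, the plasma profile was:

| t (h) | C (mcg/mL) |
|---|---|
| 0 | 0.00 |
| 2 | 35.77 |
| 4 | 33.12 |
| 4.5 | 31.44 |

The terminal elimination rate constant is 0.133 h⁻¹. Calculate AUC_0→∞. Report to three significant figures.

AUC = 357 mcg/mL·h

Trapezoidal AUC_0→4.5:
  [0→2]: (0.00+35.77)/2 × 2 = 35.77
  [2→4]: (35.77+33.12)/2 × 2 = 68.89
  [4→4.5]: (33.12+31.44)/2 × 0.5 = 16.14
  Sum = 120.8 mcg/mL·h
Extrapolated tail: C_last / k_e = 31.44 / 0.133 = 236.391
AUC_0→∞ = 120.8 + 236.391 = 357.191 mcg/mL·h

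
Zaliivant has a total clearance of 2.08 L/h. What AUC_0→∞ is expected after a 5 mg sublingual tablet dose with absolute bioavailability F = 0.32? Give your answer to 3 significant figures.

AUC = 0.769 mg/L·h

AUC_0→∞ = F × Dose / CL
        = 0.32 × 5 / 2.08 = 0.769231 mg/L·h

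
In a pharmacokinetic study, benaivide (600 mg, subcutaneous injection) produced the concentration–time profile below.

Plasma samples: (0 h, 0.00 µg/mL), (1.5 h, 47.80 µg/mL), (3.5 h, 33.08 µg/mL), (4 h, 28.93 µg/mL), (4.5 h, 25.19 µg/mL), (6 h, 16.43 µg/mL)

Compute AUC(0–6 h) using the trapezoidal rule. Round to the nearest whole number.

Trapezoidal AUC_0→6:
  [0→1.5]: (0.00+47.80)/2 × 1.5 = 35.85
  [1.5→3.5]: (47.80+33.08)/2 × 2 = 80.88
  [3.5→4]: (33.08+28.93)/2 × 0.5 = 15.5025
  [4→4.5]: (28.93+25.19)/2 × 0.5 = 13.53
  [4.5→6]: (25.19+16.43)/2 × 1.5 = 31.215
  Sum = 176.9775 µg/mL·h

AUC = 177 µg/mL·h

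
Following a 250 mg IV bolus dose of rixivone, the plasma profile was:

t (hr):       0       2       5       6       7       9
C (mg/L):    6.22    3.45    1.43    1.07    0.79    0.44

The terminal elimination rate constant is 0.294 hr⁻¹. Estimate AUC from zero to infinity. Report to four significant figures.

AUC = 21.90 mg/L·hr

Trapezoidal AUC_0→9:
  [0→2]: (6.22+3.45)/2 × 2 = 9.67
  [2→5]: (3.45+1.43)/2 × 3 = 7.32
  [5→6]: (1.43+1.07)/2 × 1 = 1.25
  [6→7]: (1.07+0.79)/2 × 1 = 0.93
  [7→9]: (0.79+0.44)/2 × 2 = 1.23
  Sum = 20.4 mg/L·hr
Extrapolated tail: C_last / k_e = 0.44 / 0.294 = 1.497
AUC_0→∞ = 20.4 + 1.497 = 21.897 mg/L·hr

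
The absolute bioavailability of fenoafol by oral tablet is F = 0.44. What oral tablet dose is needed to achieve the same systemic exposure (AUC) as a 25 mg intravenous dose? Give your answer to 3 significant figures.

D_oral = 56.8 mg

For equal systemic exposure: F × D_ev = D_iv
D_ev = D_iv / F = 25 / 0.44 = 56.8182 mg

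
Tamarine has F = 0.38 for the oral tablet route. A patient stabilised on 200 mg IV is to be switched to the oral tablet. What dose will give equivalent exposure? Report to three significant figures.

For equal systemic exposure: F × D_ev = D_iv
D_ev = D_iv / F = 200 / 0.38 = 526.316 mg

D_oral = 526 mg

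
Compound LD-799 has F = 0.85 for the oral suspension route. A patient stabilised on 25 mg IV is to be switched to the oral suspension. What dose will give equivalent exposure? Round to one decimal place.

For equal systemic exposure: F × D_ev = D_iv
D_ev = D_iv / F = 25 / 0.85 = 29.4118 mg

D_oral = 29.4 mg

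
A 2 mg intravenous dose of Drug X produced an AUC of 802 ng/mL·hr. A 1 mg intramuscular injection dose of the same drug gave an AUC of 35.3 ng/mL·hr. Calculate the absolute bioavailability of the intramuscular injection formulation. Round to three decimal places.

F = (AUC_ev / D_ev) / (AUC_iv / D_iv)
  = (35.3/1) / (802/2)
  = 35.3 / 401 = 0.0880

F = 0.088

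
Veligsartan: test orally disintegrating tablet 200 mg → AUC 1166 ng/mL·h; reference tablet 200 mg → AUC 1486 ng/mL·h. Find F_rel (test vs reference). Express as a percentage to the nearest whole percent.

F_rel = (AUC_test/D_test) / (AUC_ref/D_ref)
      = (1166/200) / (1486/200)
      = 5.83 / 7.43 = 0.7847 = 78.47%

F_rel = 78%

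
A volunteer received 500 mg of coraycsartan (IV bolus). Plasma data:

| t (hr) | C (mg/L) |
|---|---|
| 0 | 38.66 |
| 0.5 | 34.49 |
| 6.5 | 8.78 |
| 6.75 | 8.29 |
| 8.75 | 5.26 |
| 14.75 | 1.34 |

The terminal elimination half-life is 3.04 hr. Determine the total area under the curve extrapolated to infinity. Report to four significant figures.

Trapezoidal AUC_0→14.75:
  [0→0.5]: (38.66+34.49)/2 × 0.5 = 18.2875
  [0.5→6.5]: (34.49+8.78)/2 × 6 = 129.81
  [6.5→6.75]: (8.78+8.29)/2 × 0.25 = 2.13375
  [6.75→8.75]: (8.29+5.26)/2 × 2 = 13.55
  [8.75→14.75]: (5.26+1.34)/2 × 6 = 19.8
  Sum = 183.58125 mg/L·hr
k_e = ln2 / t½ = 0.693147 / 3.04 = 0.2280 hr^-1
Extrapolated tail: C_last / k_e = 1.34 / 0.228 = 5.877
AUC_0→∞ = 183.58125 + 5.877 = 189.45825 mg/L·hr

AUC = 189.5 mg/L·hr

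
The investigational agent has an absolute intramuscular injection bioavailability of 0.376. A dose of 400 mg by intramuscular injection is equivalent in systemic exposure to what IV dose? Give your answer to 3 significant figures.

D_iv = 150 mg

Systemic exposure from an extravascular dose = F × D_ev, so the equivalent IV dose is F × D_ev.
D_iv = F × D_ev = 0.376 × 400 = 150.4 mg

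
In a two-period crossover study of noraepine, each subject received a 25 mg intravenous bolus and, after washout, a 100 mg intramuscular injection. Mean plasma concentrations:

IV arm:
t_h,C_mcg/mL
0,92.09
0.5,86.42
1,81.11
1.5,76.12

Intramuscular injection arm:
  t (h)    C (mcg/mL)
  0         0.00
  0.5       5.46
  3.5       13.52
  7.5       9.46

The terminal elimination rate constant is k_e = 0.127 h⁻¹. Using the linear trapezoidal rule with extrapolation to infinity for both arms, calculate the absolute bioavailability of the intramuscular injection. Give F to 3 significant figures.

Trapezoidal AUC_0→1.5 (IV):
  [0→0.5]: (92.09+86.42)/2 × 0.5 = 44.6275
  [0.5→1]: (86.42+81.11)/2 × 0.5 = 41.8825
  [1→1.5]: (81.11+76.12)/2 × 0.5 = 39.3075
  Sum = 125.8175 mcg/mL·h
IV tail: 76.12/0.127 = 599.370; AUC_iv,0→∞ = 125.8175 + 599.370 = 725.1875 mcg/mL·h
Trapezoidal AUC_0→7.5 (intramuscular injection):
  [0→0.5]: (0.00+5.46)/2 × 0.5 = 1.365
  [0.5→3.5]: (5.46+13.52)/2 × 3 = 28.47
  [3.5→7.5]: (13.52+9.46)/2 × 4 = 45.96
  Sum = 75.795 mcg/mL·h
intramuscular injection tail: 9.46/0.127 = 74.488; AUC_ev,0→∞ = 75.795 + 74.488 = 150.283 mcg/mL·h
F = (AUC_ev/D_ev)/(AUC_iv/D_iv) = (150.283/100)/(725.1875/25) = 1.50283/29.0075 = 0.0518

F = 0.0518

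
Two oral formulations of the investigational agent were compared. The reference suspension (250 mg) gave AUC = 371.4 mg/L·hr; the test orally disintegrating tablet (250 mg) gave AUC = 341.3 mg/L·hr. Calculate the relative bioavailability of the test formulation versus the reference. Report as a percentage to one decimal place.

F_rel = (AUC_test/D_test) / (AUC_ref/D_ref)
      = (341.3/250) / (371.4/250)
      = 1.3652 / 1.4856 = 0.9190 = 91.90%

F_rel = 91.9%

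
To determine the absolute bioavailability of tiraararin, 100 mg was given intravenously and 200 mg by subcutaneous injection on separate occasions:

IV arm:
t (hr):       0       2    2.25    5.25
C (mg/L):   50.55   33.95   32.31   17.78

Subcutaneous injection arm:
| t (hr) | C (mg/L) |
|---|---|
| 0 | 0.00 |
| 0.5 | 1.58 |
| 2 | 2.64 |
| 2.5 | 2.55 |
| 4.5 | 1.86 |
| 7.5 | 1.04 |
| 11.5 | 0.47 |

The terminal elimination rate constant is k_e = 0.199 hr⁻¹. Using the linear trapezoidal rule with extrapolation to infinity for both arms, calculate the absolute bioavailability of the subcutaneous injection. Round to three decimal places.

Trapezoidal AUC_0→5.25 (IV):
  [0→2]: (50.55+33.95)/2 × 2 = 84.5
  [2→2.25]: (33.95+32.31)/2 × 0.25 = 8.2825
  [2.25→5.25]: (32.31+17.78)/2 × 3 = 75.135
  Sum = 167.9175 mg/L·hr
IV tail: 17.78/0.199 = 89.347; AUC_iv,0→∞ = 167.9175 + 89.347 = 257.2645 mg/L·hr
Trapezoidal AUC_0→11.5 (subcutaneous injection):
  [0→0.5]: (0.00+1.58)/2 × 0.5 = 0.395
  [0.5→2]: (1.58+2.64)/2 × 1.5 = 3.165
  [2→2.5]: (2.64+2.55)/2 × 0.5 = 1.2975
  [2.5→4.5]: (2.55+1.86)/2 × 2 = 4.41
  [4.5→7.5]: (1.86+1.04)/2 × 3 = 4.35
  [7.5→11.5]: (1.04+0.47)/2 × 4 = 3.02
  Sum = 16.6375 mg/L·hr
subcutaneous injection tail: 0.47/0.199 = 2.362; AUC_ev,0→∞ = 16.6375 + 2.362 = 18.9995 mg/L·hr
F = (AUC_ev/D_ev)/(AUC_iv/D_iv) = (18.9995/200)/(257.2645/100) = 0.0949975/2.572645 = 0.0369

F = 0.037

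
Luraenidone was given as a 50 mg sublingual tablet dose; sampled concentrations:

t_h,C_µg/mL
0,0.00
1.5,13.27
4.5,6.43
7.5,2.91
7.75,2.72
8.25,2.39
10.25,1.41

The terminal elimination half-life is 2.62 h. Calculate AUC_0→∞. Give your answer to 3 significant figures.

Trapezoidal AUC_0→10.25:
  [0→1.5]: (0.00+13.27)/2 × 1.5 = 9.9525
  [1.5→4.5]: (13.27+6.43)/2 × 3 = 29.55
  [4.5→7.5]: (6.43+2.91)/2 × 3 = 14.01
  [7.5→7.75]: (2.91+2.72)/2 × 0.25 = 0.70375
  [7.75→8.25]: (2.72+2.39)/2 × 0.5 = 1.2775
  [8.25→10.25]: (2.39+1.41)/2 × 2 = 3.8
  Sum = 59.29375 µg/mL·h
k_e = ln2 / t½ = 0.693147 / 2.62 = 0.2646 h^-1
Extrapolated tail: C_last / k_e = 1.41 / 0.2646 = 5.329
AUC_0→∞ = 59.29375 + 5.329 = 64.62275 µg/mL·h

AUC = 64.6 µg/mL·h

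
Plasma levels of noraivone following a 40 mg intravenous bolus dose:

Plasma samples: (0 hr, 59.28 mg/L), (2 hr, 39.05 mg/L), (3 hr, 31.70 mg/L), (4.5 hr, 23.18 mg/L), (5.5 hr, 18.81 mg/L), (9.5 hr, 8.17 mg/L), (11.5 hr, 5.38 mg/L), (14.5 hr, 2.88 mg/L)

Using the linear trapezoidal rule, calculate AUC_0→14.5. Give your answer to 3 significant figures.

AUC = 276 mg/L·hr

Trapezoidal AUC_0→14.5:
  [0→2]: (59.28+39.05)/2 × 2 = 98.33
  [2→3]: (39.05+31.70)/2 × 1 = 35.375
  [3→4.5]: (31.70+23.18)/2 × 1.5 = 41.16
  [4.5→5.5]: (23.18+18.81)/2 × 1 = 20.995
  [5.5→9.5]: (18.81+8.17)/2 × 4 = 53.96
  [9.5→11.5]: (8.17+5.38)/2 × 2 = 13.55
  [11.5→14.5]: (5.38+2.88)/2 × 3 = 12.39
  Sum = 275.76 mg/L·hr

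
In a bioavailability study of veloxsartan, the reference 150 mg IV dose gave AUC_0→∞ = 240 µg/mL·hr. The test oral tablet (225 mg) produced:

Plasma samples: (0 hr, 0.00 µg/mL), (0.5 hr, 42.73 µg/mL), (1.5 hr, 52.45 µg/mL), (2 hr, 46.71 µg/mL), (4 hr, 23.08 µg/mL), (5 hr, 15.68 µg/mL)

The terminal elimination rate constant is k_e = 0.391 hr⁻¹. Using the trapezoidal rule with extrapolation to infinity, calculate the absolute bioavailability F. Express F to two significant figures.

Trapezoidal AUC_0→5 (oral tablet):
  [0→0.5]: (0.00+42.73)/2 × 0.5 = 10.6825
  [0.5→1.5]: (42.73+52.45)/2 × 1 = 47.59
  [1.5→2]: (52.45+46.71)/2 × 0.5 = 24.79
  [2→4]: (46.71+23.08)/2 × 2 = 69.79
  [4→5]: (23.08+15.68)/2 × 1 = 19.38
  Sum = 172.2325 µg/mL·hr
Tail: C_last/k_e = 15.68/0.391 = 40.102
AUC_0→∞ (oral tablet) = 172.2325 + 40.102 = 212.3345 µg/mL·hr
F = (AUC_ev/D_ev)/(AUC_iv/D_iv) = (212.3345/225)/(240/150) = 0.943709/1.6 = 0.5898

F = 0.59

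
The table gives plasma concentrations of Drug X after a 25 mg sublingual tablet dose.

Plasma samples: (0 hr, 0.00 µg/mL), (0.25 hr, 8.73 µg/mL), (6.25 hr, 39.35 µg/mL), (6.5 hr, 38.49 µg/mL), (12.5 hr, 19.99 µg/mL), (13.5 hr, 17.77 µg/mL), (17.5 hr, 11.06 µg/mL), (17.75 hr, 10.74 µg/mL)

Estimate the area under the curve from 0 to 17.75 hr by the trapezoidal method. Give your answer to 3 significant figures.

Trapezoidal AUC_0→17.75:
  [0→0.25]: (0.00+8.73)/2 × 0.25 = 1.09125
  [0.25→6.25]: (8.73+39.35)/2 × 6 = 144.24
  [6.25→6.5]: (39.35+38.49)/2 × 0.25 = 9.73
  [6.5→12.5]: (38.49+19.99)/2 × 6 = 175.44
  [12.5→13.5]: (19.99+17.77)/2 × 1 = 18.88
  [13.5→17.5]: (17.77+11.06)/2 × 4 = 57.66
  [17.5→17.75]: (11.06+10.74)/2 × 0.25 = 2.725
  Sum = 409.76625 µg/mL·hr

AUC = 410 µg/mL·hr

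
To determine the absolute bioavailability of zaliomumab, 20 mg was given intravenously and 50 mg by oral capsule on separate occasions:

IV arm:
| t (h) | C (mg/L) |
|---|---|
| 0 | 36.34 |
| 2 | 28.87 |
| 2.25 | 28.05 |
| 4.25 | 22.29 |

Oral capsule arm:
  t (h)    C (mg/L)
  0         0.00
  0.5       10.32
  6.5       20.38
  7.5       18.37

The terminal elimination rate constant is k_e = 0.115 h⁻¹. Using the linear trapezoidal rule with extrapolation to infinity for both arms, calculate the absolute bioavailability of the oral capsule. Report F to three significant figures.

F = 0.346

Trapezoidal AUC_0→4.25 (IV):
  [0→2]: (36.34+28.87)/2 × 2 = 65.21
  [2→2.25]: (28.87+28.05)/2 × 0.25 = 7.115
  [2.25→4.25]: (28.05+22.29)/2 × 2 = 50.34
  Sum = 122.665 mg/L·h
IV tail: 22.29/0.115 = 193.826; AUC_iv,0→∞ = 122.665 + 193.826 = 316.491 mg/L·h
Trapezoidal AUC_0→7.5 (oral capsule):
  [0→0.5]: (0.00+10.32)/2 × 0.5 = 2.58
  [0.5→6.5]: (10.32+20.38)/2 × 6 = 92.1
  [6.5→7.5]: (20.38+18.37)/2 × 1 = 19.375
  Sum = 114.055 mg/L·h
oral capsule tail: 18.37/0.115 = 159.739; AUC_ev,0→∞ = 114.055 + 159.739 = 273.794 mg/L·h
F = (AUC_ev/D_ev)/(AUC_iv/D_iv) = (273.794/50)/(316.491/20) = 5.47588/15.82455 = 0.3460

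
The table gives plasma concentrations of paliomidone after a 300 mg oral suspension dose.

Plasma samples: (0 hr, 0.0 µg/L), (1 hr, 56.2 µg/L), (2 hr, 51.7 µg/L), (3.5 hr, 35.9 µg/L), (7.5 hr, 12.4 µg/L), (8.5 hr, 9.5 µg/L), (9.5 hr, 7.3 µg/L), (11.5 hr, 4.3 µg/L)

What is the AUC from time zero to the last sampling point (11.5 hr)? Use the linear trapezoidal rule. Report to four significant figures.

Trapezoidal AUC_0→11.5:
  [0→1]: (0.0+56.2)/2 × 1 = 28.1
  [1→2]: (56.2+51.7)/2 × 1 = 53.95
  [2→3.5]: (51.7+35.9)/2 × 1.5 = 65.7
  [3.5→7.5]: (35.9+12.4)/2 × 4 = 96.6
  [7.5→8.5]: (12.4+9.5)/2 × 1 = 10.95
  [8.5→9.5]: (9.5+7.3)/2 × 1 = 8.4
  [9.5→11.5]: (7.3+4.3)/2 × 2 = 11.6
  Sum = 275.3 µg/L·hr

AUC = 275.3 µg/L·hr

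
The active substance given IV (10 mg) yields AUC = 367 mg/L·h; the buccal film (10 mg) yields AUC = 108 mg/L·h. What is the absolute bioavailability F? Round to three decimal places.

F = (AUC_ev / D_ev) / (AUC_iv / D_iv)
  = (108/10) / (367/10)
  = 10.8 / 36.7 = 0.2943

F = 0.294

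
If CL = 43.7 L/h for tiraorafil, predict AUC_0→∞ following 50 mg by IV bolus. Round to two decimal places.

AUC = 1.14 mg/L·h

AUC_0→∞ = Dose_iv / CL
        = 50 / 43.7 = 1.14416 mg/L·h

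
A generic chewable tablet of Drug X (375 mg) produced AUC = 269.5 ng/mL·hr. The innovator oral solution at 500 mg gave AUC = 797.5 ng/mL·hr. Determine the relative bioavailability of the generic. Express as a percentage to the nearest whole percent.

F_rel = (AUC_test/D_test) / (AUC_ref/D_ref)
      = (269.5/375) / (797.5/500)
      = 0.718667 / 1.595 = 0.4506 = 45.06%

F_rel = 45%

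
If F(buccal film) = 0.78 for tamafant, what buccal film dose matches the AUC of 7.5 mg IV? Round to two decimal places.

For equal systemic exposure: F × D_ev = D_iv
D_ev = D_iv / F = 7.5 / 0.78 = 9.61538 mg

D_buccal = 9.62 mg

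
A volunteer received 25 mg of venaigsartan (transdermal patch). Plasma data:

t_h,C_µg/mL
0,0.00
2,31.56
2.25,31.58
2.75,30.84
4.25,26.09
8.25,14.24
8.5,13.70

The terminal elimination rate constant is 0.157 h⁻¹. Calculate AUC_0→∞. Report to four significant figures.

AUC = 269.2 µg/mL·h

Trapezoidal AUC_0→8.5:
  [0→2]: (0.00+31.56)/2 × 2 = 31.56
  [2→2.25]: (31.56+31.58)/2 × 0.25 = 7.8925
  [2.25→2.75]: (31.58+30.84)/2 × 0.5 = 15.605
  [2.75→4.25]: (30.84+26.09)/2 × 1.5 = 42.6975
  [4.25→8.25]: (26.09+14.24)/2 × 4 = 80.66
  [8.25→8.5]: (14.24+13.70)/2 × 0.25 = 3.4925
  Sum = 181.9075 µg/mL·h
Extrapolated tail: C_last / k_e = 13.70 / 0.157 = 87.261
AUC_0→∞ = 181.9075 + 87.261 = 269.1685 µg/mL·h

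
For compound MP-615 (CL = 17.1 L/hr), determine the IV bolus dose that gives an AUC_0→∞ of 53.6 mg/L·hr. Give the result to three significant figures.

Dose = 917 mg

Dose_iv = CL × AUC_0→∞
     = 17.1 × 53.6 = 916.56 mg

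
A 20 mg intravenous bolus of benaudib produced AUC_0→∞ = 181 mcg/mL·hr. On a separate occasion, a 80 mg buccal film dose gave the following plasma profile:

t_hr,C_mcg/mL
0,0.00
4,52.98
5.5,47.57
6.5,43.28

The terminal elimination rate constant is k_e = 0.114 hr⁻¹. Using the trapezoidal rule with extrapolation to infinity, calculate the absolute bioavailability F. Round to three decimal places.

Trapezoidal AUC_0→6.5 (buccal film):
  [0→4]: (0.00+52.98)/2 × 4 = 105.96
  [4→5.5]: (52.98+47.57)/2 × 1.5 = 75.4125
  [5.5→6.5]: (47.57+43.28)/2 × 1 = 45.425
  Sum = 226.7975 mcg/mL·hr
Tail: C_last/k_e = 43.28/0.114 = 379.649
AUC_0→∞ (buccal film) = 226.7975 + 379.649 = 606.4465 mcg/mL·hr
F = (AUC_ev/D_ev)/(AUC_iv/D_iv) = (606.4465/80)/(181/20) = 7.58058/9.05 = 0.8376

F = 0.838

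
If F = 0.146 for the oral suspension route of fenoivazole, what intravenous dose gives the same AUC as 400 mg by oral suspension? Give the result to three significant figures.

Systemic exposure from an extravascular dose = F × D_ev, so the equivalent IV dose is F × D_ev.
D_iv = F × D_ev = 0.146 × 400 = 58.4 mg

D_iv = 58.4 mg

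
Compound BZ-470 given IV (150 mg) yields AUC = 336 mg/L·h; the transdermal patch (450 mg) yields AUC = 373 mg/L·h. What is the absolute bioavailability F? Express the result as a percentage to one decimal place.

F = (AUC_ev / D_ev) / (AUC_iv / D_iv)
  = (373/450) / (336/150)
  = 0.828889 / 2.24 = 0.3700
  = 37.00%

F = 37.0%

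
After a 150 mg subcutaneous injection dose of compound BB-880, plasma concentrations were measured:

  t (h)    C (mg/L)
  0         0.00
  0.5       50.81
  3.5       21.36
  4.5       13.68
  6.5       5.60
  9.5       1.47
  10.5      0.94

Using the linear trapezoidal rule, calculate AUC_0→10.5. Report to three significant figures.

Trapezoidal AUC_0→10.5:
  [0→0.5]: (0.00+50.81)/2 × 0.5 = 12.7025
  [0.5→3.5]: (50.81+21.36)/2 × 3 = 108.255
  [3.5→4.5]: (21.36+13.68)/2 × 1 = 17.52
  [4.5→6.5]: (13.68+5.60)/2 × 2 = 19.28
  [6.5→9.5]: (5.60+1.47)/2 × 3 = 10.605
  [9.5→10.5]: (1.47+0.94)/2 × 1 = 1.205
  Sum = 169.5675 mg/L·h

AUC = 170 mg/L·h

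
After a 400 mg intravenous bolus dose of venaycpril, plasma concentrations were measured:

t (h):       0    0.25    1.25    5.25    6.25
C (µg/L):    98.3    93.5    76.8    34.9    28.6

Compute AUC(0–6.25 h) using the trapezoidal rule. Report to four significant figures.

Trapezoidal AUC_0→6.25:
  [0→0.25]: (98.3+93.5)/2 × 0.25 = 23.975
  [0.25→1.25]: (93.5+76.8)/2 × 1 = 85.15
  [1.25→5.25]: (76.8+34.9)/2 × 4 = 223.4
  [5.25→6.25]: (34.9+28.6)/2 × 1 = 31.75
  Sum = 364.275 µg/L·h

AUC = 364.3 µg/L·h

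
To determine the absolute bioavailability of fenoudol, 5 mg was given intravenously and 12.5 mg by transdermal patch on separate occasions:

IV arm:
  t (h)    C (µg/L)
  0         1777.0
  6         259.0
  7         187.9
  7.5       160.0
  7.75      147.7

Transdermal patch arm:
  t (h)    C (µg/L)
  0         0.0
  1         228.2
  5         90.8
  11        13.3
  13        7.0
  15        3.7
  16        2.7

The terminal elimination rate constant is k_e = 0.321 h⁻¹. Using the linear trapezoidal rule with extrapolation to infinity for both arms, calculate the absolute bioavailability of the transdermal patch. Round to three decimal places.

Trapezoidal AUC_0→7.75 (IV):
  [0→6]: (1777.0+259.0)/2 × 6 = 6108.0
  [6→7]: (259.0+187.9)/2 × 1 = 223.45
  [7→7.5]: (187.9+160.0)/2 × 0.5 = 86.975
  [7.5→7.75]: (160.0+147.7)/2 × 0.25 = 38.4625
  Sum = 6456.8875 µg/L·h
IV tail: 147.7/0.321 = 460.125; AUC_iv,0→∞ = 6456.8875 + 460.125 = 6917.0125 µg/L·h
Trapezoidal AUC_0→16 (transdermal patch):
  [0→1]: (0.0+228.2)/2 × 1 = 114.1
  [1→5]: (228.2+90.8)/2 × 4 = 638.0
  [5→11]: (90.8+13.3)/2 × 6 = 312.3
  [11→13]: (13.3+7.0)/2 × 2 = 20.3
  [13→15]: (7.0+3.7)/2 × 2 = 10.7
  [15→16]: (3.7+2.7)/2 × 1 = 3.2
  Sum = 1098.6 µg/L·h
transdermal patch tail: 2.7/0.321 = 8.411; AUC_ev,0→∞ = 1098.6 + 8.411 = 1107.011 µg/L·h
F = (AUC_ev/D_ev)/(AUC_iv/D_iv) = (1107.011/12.5)/(6917.0125/5) = 88.56088/1383.4025 = 0.0640

F = 0.064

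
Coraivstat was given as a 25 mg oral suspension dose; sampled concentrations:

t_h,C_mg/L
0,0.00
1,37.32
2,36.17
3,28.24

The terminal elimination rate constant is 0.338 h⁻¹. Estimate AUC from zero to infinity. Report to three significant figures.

Trapezoidal AUC_0→3:
  [0→1]: (0.00+37.32)/2 × 1 = 18.66
  [1→2]: (37.32+36.17)/2 × 1 = 36.745
  [2→3]: (36.17+28.24)/2 × 1 = 32.205
  Sum = 87.61 mg/L·h
Extrapolated tail: C_last / k_e = 28.24 / 0.338 = 83.550
AUC_0→∞ = 87.61 + 83.550 = 171.16 mg/L·h

AUC = 171 mg/L·h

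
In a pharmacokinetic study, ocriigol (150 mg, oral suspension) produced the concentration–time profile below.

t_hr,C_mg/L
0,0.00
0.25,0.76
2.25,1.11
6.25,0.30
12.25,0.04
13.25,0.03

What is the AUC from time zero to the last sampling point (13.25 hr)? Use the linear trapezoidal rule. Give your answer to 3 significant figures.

AUC = 5.84 mg/L·hr

Trapezoidal AUC_0→13.25:
  [0→0.25]: (0.00+0.76)/2 × 0.25 = 0.095
  [0.25→2.25]: (0.76+1.11)/2 × 2 = 1.87
  [2.25→6.25]: (1.11+0.30)/2 × 4 = 2.82
  [6.25→12.25]: (0.30+0.04)/2 × 6 = 1.02
  [12.25→13.25]: (0.04+0.03)/2 × 1 = 0.035
  Sum = 5.84 mg/L·hr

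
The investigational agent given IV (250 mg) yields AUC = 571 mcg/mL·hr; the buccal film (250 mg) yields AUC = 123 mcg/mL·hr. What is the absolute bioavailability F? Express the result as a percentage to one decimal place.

F = (AUC_ev / D_ev) / (AUC_iv / D_iv)
  = (123/250) / (571/250)
  = 0.492 / 2.284 = 0.2154
  = 21.54%

F = 21.5%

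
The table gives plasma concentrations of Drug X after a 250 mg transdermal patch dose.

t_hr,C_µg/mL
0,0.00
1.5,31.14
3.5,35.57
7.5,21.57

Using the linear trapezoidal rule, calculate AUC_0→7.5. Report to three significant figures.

AUC = 204 µg/mL·hr

Trapezoidal AUC_0→7.5:
  [0→1.5]: (0.00+31.14)/2 × 1.5 = 23.355
  [1.5→3.5]: (31.14+35.57)/2 × 2 = 66.71
  [3.5→7.5]: (35.57+21.57)/2 × 4 = 114.28
  Sum = 204.345 µg/mL·hr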